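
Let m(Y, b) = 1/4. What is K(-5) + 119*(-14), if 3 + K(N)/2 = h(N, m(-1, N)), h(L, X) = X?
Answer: -3343/2 ≈ -1671.5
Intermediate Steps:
m(Y, b) = ¼
K(N) = -11/2 (K(N) = -6 + 2*(¼) = -6 + ½ = -11/2)
K(-5) + 119*(-14) = -11/2 + 119*(-14) = -11/2 - 1666 = -3343/2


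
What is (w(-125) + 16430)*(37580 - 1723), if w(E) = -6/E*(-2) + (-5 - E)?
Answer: 74178738466/125 ≈ 5.9343e+8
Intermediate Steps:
w(E) = -5 - E + 12/E (w(E) = 12/E + (-5 - E) = -5 - E + 12/E)
(w(-125) + 16430)*(37580 - 1723) = ((-5 - 1*(-125) + 12/(-125)) + 16430)*(37580 - 1723) = ((-5 + 125 + 12*(-1/125)) + 16430)*35857 = ((-5 + 125 - 12/125) + 16430)*35857 = (14988/125 + 16430)*35857 = (2068738/125)*35857 = 74178738466/125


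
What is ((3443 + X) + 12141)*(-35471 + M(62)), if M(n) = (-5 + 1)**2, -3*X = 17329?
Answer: -1043192465/3 ≈ -3.4773e+8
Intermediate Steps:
X = -17329/3 (X = -1/3*17329 = -17329/3 ≈ -5776.3)
M(n) = 16 (M(n) = (-4)**2 = 16)
((3443 + X) + 12141)*(-35471 + M(62)) = ((3443 - 17329/3) + 12141)*(-35471 + 16) = (-7000/3 + 12141)*(-35455) = (29423/3)*(-35455) = -1043192465/3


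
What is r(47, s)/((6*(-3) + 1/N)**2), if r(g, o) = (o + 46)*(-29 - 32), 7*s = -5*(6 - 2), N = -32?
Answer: -18864128/2330503 ≈ -8.0945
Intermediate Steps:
s = -20/7 (s = (-5*(6 - 2))/7 = (-5*4)/7 = (1/7)*(-20) = -20/7 ≈ -2.8571)
r(g, o) = -2806 - 61*o (r(g, o) = (46 + o)*(-61) = -2806 - 61*o)
r(47, s)/((6*(-3) + 1/N)**2) = (-2806 - 61*(-20/7))/((6*(-3) + 1/(-32))**2) = (-2806 + 1220/7)/((-18 - 1/32)**2) = -18422/(7*((-577/32)**2)) = -18422/(7*332929/1024) = -18422/7*1024/332929 = -18864128/2330503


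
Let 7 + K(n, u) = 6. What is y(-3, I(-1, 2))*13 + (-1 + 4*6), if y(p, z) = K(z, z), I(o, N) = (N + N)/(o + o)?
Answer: 10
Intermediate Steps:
K(n, u) = -1 (K(n, u) = -7 + 6 = -1)
I(o, N) = N/o (I(o, N) = (2*N)/((2*o)) = (2*N)*(1/(2*o)) = N/o)
y(p, z) = -1
y(-3, I(-1, 2))*13 + (-1 + 4*6) = -1*13 + (-1 + 4*6) = -13 + (-1 + 24) = -13 + 23 = 10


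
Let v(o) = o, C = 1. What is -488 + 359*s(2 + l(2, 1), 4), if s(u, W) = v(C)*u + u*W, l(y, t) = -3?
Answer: -2283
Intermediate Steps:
s(u, W) = u + W*u (s(u, W) = 1*u + u*W = u + W*u)
-488 + 359*s(2 + l(2, 1), 4) = -488 + 359*((2 - 3)*(1 + 4)) = -488 + 359*(-1*5) = -488 + 359*(-5) = -488 - 1795 = -2283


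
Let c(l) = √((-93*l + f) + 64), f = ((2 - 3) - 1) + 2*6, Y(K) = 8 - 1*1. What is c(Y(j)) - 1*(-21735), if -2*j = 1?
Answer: 21735 + I*√577 ≈ 21735.0 + 24.021*I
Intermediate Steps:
j = -½ (j = -½*1 = -½ ≈ -0.50000)
Y(K) = 7 (Y(K) = 8 - 1 = 7)
f = 10 (f = (-1 - 1) + 12 = -2 + 12 = 10)
c(l) = √(74 - 93*l) (c(l) = √((-93*l + 10) + 64) = √((10 - 93*l) + 64) = √(74 - 93*l))
c(Y(j)) - 1*(-21735) = √(74 - 93*7) - 1*(-21735) = √(74 - 651) + 21735 = √(-577) + 21735 = I*√577 + 21735 = 21735 + I*√577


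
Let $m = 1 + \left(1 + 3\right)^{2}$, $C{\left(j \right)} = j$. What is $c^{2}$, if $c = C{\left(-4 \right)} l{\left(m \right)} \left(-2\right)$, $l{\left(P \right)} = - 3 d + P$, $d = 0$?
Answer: $18496$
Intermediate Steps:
$m = 17$ ($m = 1 + 4^{2} = 1 + 16 = 17$)
$l{\left(P \right)} = P$ ($l{\left(P \right)} = \left(-3\right) 0 + P = 0 + P = P$)
$c = 136$ ($c = \left(-4\right) 17 \left(-2\right) = \left(-68\right) \left(-2\right) = 136$)
$c^{2} = 136^{2} = 18496$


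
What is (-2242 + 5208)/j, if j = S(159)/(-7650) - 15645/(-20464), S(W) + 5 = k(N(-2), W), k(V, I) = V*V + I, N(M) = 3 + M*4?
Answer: 232163056800/58010597 ≈ 4002.1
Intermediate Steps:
N(M) = 3 + 4*M
k(V, I) = I + V² (k(V, I) = V² + I = I + V²)
S(W) = 20 + W (S(W) = -5 + (W + (3 + 4*(-2))²) = -5 + (W + (3 - 8)²) = -5 + (W + (-5)²) = -5 + (W + 25) = -5 + (25 + W) = 20 + W)
j = 58010597/78274800 (j = (20 + 159)/(-7650) - 15645/(-20464) = 179*(-1/7650) - 15645*(-1/20464) = -179/7650 + 15645/20464 = 58010597/78274800 ≈ 0.74111)
(-2242 + 5208)/j = (-2242 + 5208)/(58010597/78274800) = 2966*(78274800/58010597) = 232163056800/58010597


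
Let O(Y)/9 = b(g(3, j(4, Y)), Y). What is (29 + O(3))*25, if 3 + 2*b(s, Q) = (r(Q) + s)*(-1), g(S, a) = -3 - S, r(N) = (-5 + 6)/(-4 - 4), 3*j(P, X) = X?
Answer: 17225/16 ≈ 1076.6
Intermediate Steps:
j(P, X) = X/3
r(N) = -1/8 (r(N) = 1/(-8) = 1*(-1/8) = -1/8)
b(s, Q) = -23/16 - s/2 (b(s, Q) = -3/2 + ((-1/8 + s)*(-1))/2 = -3/2 + (1/8 - s)/2 = -3/2 + (1/16 - s/2) = -23/16 - s/2)
O(Y) = 225/16 (O(Y) = 9*(-23/16 - (-3 - 1*3)/2) = 9*(-23/16 - (-3 - 3)/2) = 9*(-23/16 - 1/2*(-6)) = 9*(-23/16 + 3) = 9*(25/16) = 225/16)
(29 + O(3))*25 = (29 + 225/16)*25 = (689/16)*25 = 17225/16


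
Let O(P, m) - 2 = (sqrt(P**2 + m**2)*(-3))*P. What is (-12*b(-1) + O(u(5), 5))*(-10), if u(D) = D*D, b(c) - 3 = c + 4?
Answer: 700 + 3750*sqrt(26) ≈ 19821.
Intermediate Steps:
b(c) = 7 + c (b(c) = 3 + (c + 4) = 3 + (4 + c) = 7 + c)
u(D) = D**2
O(P, m) = 2 - 3*P*sqrt(P**2 + m**2) (O(P, m) = 2 + (sqrt(P**2 + m**2)*(-3))*P = 2 + (-3*sqrt(P**2 + m**2))*P = 2 - 3*P*sqrt(P**2 + m**2))
(-12*b(-1) + O(u(5), 5))*(-10) = (-12*(7 - 1) + (2 - 3*5**2*sqrt((5**2)**2 + 5**2)))*(-10) = (-12*6 + (2 - 3*25*sqrt(25**2 + 25)))*(-10) = (-72 + (2 - 3*25*sqrt(625 + 25)))*(-10) = (-72 + (2 - 3*25*sqrt(650)))*(-10) = (-72 + (2 - 3*25*5*sqrt(26)))*(-10) = (-72 + (2 - 375*sqrt(26)))*(-10) = (-70 - 375*sqrt(26))*(-10) = 700 + 3750*sqrt(26)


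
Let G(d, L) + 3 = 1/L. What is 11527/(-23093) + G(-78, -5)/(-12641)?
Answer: -728194547/1459593065 ≈ -0.49890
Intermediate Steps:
G(d, L) = -3 + 1/L
11527/(-23093) + G(-78, -5)/(-12641) = 11527/(-23093) + (-3 + 1/(-5))/(-12641) = 11527*(-1/23093) + (-3 - 1/5)*(-1/12641) = -11527/23093 - 16/5*(-1/12641) = -11527/23093 + 16/63205 = -728194547/1459593065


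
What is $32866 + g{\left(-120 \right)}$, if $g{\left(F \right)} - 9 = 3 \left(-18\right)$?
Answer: $32821$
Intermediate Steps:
$g{\left(F \right)} = -45$ ($g{\left(F \right)} = 9 + 3 \left(-18\right) = 9 - 54 = -45$)
$32866 + g{\left(-120 \right)} = 32866 - 45 = 32821$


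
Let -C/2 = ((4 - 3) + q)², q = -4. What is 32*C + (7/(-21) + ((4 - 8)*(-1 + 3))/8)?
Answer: -1732/3 ≈ -577.33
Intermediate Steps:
C = -18 (C = -2*((4 - 3) - 4)² = -2*(1 - 4)² = -2*(-3)² = -2*9 = -18)
32*C + (7/(-21) + ((4 - 8)*(-1 + 3))/8) = 32*(-18) + (7/(-21) + ((4 - 8)*(-1 + 3))/8) = -576 + (7*(-1/21) - 4*2*(⅛)) = -576 + (-⅓ - 8*⅛) = -576 + (-⅓ - 1) = -576 - 4/3 = -1732/3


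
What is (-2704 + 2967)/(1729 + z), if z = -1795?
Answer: -263/66 ≈ -3.9848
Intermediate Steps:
(-2704 + 2967)/(1729 + z) = (-2704 + 2967)/(1729 - 1795) = 263/(-66) = 263*(-1/66) = -263/66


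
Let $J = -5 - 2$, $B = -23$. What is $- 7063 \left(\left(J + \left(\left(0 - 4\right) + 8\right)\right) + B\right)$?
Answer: $183638$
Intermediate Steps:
$J = -7$ ($J = -5 - 2 = -7$)
$- 7063 \left(\left(J + \left(\left(0 - 4\right) + 8\right)\right) + B\right) = - 7063 \left(\left(-7 + \left(\left(0 - 4\right) + 8\right)\right) - 23\right) = - 7063 \left(\left(-7 + \left(-4 + 8\right)\right) - 23\right) = - 7063 \left(\left(-7 + 4\right) - 23\right) = - 7063 \left(-3 - 23\right) = \left(-7063\right) \left(-26\right) = 183638$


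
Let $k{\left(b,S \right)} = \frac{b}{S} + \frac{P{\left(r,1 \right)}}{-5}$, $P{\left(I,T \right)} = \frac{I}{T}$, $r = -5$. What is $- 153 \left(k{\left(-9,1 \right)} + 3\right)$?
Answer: $765$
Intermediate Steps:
$k{\left(b,S \right)} = 1 + \frac{b}{S}$ ($k{\left(b,S \right)} = \frac{b}{S} + \frac{\left(-5\right) 1^{-1}}{-5} = \frac{b}{S} + \left(-5\right) 1 \left(- \frac{1}{5}\right) = \frac{b}{S} - -1 = \frac{b}{S} + 1 = 1 + \frac{b}{S}$)
$- 153 \left(k{\left(-9,1 \right)} + 3\right) = - 153 \left(\frac{1 - 9}{1} + 3\right) = - 153 \left(1 \left(-8\right) + 3\right) = - 153 \left(-8 + 3\right) = \left(-153\right) \left(-5\right) = 765$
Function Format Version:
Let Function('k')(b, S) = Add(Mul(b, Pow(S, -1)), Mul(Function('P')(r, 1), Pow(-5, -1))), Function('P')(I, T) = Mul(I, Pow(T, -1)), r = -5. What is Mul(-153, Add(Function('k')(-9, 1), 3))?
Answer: 765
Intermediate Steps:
Function('k')(b, S) = Add(1, Mul(b, Pow(S, -1))) (Function('k')(b, S) = Add(Mul(b, Pow(S, -1)), Mul(Mul(-5, Pow(1, -1)), Pow(-5, -1))) = Add(Mul(b, Pow(S, -1)), Mul(Mul(-5, 1), Rational(-1, 5))) = Add(Mul(b, Pow(S, -1)), Mul(-5, Rational(-1, 5))) = Add(Mul(b, Pow(S, -1)), 1) = Add(1, Mul(b, Pow(S, -1))))
Mul(-153, Add(Function('k')(-9, 1), 3)) = Mul(-153, Add(Mul(Pow(1, -1), Add(1, -9)), 3)) = Mul(-153, Add(Mul(1, -8), 3)) = Mul(-153, Add(-8, 3)) = Mul(-153, -5) = 765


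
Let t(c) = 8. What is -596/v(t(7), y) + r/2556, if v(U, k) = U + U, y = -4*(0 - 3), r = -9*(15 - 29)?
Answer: -10565/284 ≈ -37.201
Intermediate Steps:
r = 126 (r = -9*(-14) = 126)
y = 12 (y = -4*(-3) = 12)
v(U, k) = 2*U
-596/v(t(7), y) + r/2556 = -596/(2*8) + 126/2556 = -596/16 + 126*(1/2556) = -596*1/16 + 7/142 = -149/4 + 7/142 = -10565/284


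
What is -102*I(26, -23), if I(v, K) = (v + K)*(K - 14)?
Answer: 11322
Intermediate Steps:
I(v, K) = (-14 + K)*(K + v) (I(v, K) = (K + v)*(-14 + K) = (-14 + K)*(K + v))
-102*I(26, -23) = -102*((-23)**2 - 14*(-23) - 14*26 - 23*26) = -102*(529 + 322 - 364 - 598) = -102*(-111) = 11322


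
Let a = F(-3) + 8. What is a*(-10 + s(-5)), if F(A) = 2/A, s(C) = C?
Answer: -110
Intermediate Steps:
a = 22/3 (a = 2/(-3) + 8 = 2*(-⅓) + 8 = -⅔ + 8 = 22/3 ≈ 7.3333)
a*(-10 + s(-5)) = 22*(-10 - 5)/3 = (22/3)*(-15) = -110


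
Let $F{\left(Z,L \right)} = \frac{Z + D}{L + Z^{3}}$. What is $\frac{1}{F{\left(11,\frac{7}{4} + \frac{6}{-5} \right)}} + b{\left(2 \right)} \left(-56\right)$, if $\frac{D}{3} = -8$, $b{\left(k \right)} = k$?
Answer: $- \frac{55751}{260} \approx -214.43$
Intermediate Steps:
$D = -24$ ($D = 3 \left(-8\right) = -24$)
$F{\left(Z,L \right)} = \frac{-24 + Z}{L + Z^{3}}$ ($F{\left(Z,L \right)} = \frac{Z - 24}{L + Z^{3}} = \frac{-24 + Z}{L + Z^{3}}$)
$\frac{1}{F{\left(11,\frac{7}{4} + \frac{6}{-5} \right)}} + b{\left(2 \right)} \left(-56\right) = \frac{1}{\frac{1}{\left(\frac{7}{4} + \frac{6}{-5}\right) + 11^{3}} \left(-24 + 11\right)} + 2 \left(-56\right) = \frac{1}{\frac{1}{\left(7 \cdot \frac{1}{4} + 6 \left(- \frac{1}{5}\right)\right) + 1331} \left(-13\right)} - 112 = \frac{1}{\frac{1}{\left(\frac{7}{4} - \frac{6}{5}\right) + 1331} \left(-13\right)} - 112 = \frac{1}{\frac{1}{\frac{11}{20} + 1331} \left(-13\right)} - 112 = \frac{1}{\frac{1}{\frac{26631}{20}} \left(-13\right)} - 112 = \frac{1}{\frac{20}{26631} \left(-13\right)} - 112 = \frac{1}{- \frac{260}{26631}} - 112 = - \frac{26631}{260} - 112 = - \frac{55751}{260}$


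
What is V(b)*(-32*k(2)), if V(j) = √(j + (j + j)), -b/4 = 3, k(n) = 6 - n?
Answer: -768*I ≈ -768.0*I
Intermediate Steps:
b = -12 (b = -4*3 = -12)
V(j) = √3*√j (V(j) = √(j + 2*j) = √(3*j) = √3*√j)
V(b)*(-32*k(2)) = (√3*√(-12))*(-32*(6 - 1*2)) = (√3*(2*I*√3))*(-32*(6 - 2)) = (6*I)*(-32*4) = (6*I)*(-128) = -768*I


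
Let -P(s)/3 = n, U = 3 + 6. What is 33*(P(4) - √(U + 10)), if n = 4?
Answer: -396 - 33*√19 ≈ -539.84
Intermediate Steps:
U = 9
P(s) = -12 (P(s) = -3*4 = -12)
33*(P(4) - √(U + 10)) = 33*(-12 - √(9 + 10)) = 33*(-12 - √19) = -396 - 33*√19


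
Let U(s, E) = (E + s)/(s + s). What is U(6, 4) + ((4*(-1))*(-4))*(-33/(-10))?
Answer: 1609/30 ≈ 53.633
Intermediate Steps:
U(s, E) = (E + s)/(2*s) (U(s, E) = (E + s)/((2*s)) = (E + s)*(1/(2*s)) = (E + s)/(2*s))
U(6, 4) + ((4*(-1))*(-4))*(-33/(-10)) = (½)*(4 + 6)/6 + ((4*(-1))*(-4))*(-33/(-10)) = (½)*(⅙)*10 + (-4*(-4))*(-33*(-⅒)) = ⅚ + 16*(33/10) = ⅚ + 264/5 = 1609/30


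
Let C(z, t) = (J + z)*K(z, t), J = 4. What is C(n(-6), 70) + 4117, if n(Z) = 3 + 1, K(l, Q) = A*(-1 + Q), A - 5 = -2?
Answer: 5773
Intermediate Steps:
A = 3 (A = 5 - 2 = 3)
K(l, Q) = -3 + 3*Q (K(l, Q) = 3*(-1 + Q) = -3 + 3*Q)
n(Z) = 4
C(z, t) = (-3 + 3*t)*(4 + z) (C(z, t) = (4 + z)*(-3 + 3*t) = (-3 + 3*t)*(4 + z))
C(n(-6), 70) + 4117 = 3*(-1 + 70)*(4 + 4) + 4117 = 3*69*8 + 4117 = 1656 + 4117 = 5773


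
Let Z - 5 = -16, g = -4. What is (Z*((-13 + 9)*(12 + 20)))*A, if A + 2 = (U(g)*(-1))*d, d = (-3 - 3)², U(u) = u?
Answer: 199936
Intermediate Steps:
Z = -11 (Z = 5 - 16 = -11)
d = 36 (d = (-6)² = 36)
A = 142 (A = -2 - 4*(-1)*36 = -2 + 4*36 = -2 + 144 = 142)
(Z*((-13 + 9)*(12 + 20)))*A = -11*(-13 + 9)*(12 + 20)*142 = -(-44)*32*142 = -11*(-128)*142 = 1408*142 = 199936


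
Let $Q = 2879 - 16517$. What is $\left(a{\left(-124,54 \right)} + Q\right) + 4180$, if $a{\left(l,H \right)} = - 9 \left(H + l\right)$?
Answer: $-8828$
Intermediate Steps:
$a{\left(l,H \right)} = - 9 H - 9 l$
$Q = -13638$
$\left(a{\left(-124,54 \right)} + Q\right) + 4180 = \left(\left(\left(-9\right) 54 - -1116\right) - 13638\right) + 4180 = \left(\left(-486 + 1116\right) - 13638\right) + 4180 = \left(630 - 13638\right) + 4180 = -13008 + 4180 = -8828$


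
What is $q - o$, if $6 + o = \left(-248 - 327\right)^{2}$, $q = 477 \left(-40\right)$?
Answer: $-349699$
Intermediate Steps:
$q = -19080$
$o = 330619$ ($o = -6 + \left(-248 - 327\right)^{2} = -6 + \left(-575\right)^{2} = -6 + 330625 = 330619$)
$q - o = -19080 - 330619 = -349699$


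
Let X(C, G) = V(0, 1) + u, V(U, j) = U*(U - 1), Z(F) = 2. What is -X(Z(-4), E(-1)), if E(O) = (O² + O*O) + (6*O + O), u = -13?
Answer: 13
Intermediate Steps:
E(O) = 2*O² + 7*O (E(O) = (O² + O²) + 7*O = 2*O² + 7*O)
V(U, j) = U*(-1 + U)
X(C, G) = -13 (X(C, G) = 0*(-1 + 0) - 13 = 0*(-1) - 13 = 0 - 13 = -13)
-X(Z(-4), E(-1)) = -1*(-13) = 13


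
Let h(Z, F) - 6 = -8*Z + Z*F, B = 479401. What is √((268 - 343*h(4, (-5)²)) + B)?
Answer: √454287 ≈ 674.01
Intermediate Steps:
h(Z, F) = 6 - 8*Z + F*Z (h(Z, F) = 6 + (-8*Z + Z*F) = 6 + (-8*Z + F*Z) = 6 - 8*Z + F*Z)
√((268 - 343*h(4, (-5)²)) + B) = √((268 - 343*(6 - 8*4 + (-5)²*4)) + 479401) = √((268 - 343*(6 - 32 + 25*4)) + 479401) = √((268 - 343*(6 - 32 + 100)) + 479401) = √((268 - 343*74) + 479401) = √((268 - 25382) + 479401) = √(-25114 + 479401) = √454287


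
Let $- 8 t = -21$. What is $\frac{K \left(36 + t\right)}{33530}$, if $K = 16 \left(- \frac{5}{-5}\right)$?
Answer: $\frac{309}{16765} \approx 0.018431$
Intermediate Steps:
$t = \frac{21}{8}$ ($t = \left(- \frac{1}{8}\right) \left(-21\right) = \frac{21}{8} \approx 2.625$)
$K = 16$ ($K = 16 \left(\left(-5\right) \left(- \frac{1}{5}\right)\right) = 16 \cdot 1 = 16$)
$\frac{K \left(36 + t\right)}{33530} = \frac{16 \left(36 + \frac{21}{8}\right)}{33530} = 16 \cdot \frac{309}{8} \cdot \frac{1}{33530} = 618 \cdot \frac{1}{33530} = \frac{309}{16765}$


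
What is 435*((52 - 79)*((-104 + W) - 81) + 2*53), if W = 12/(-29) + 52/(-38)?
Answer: 42557475/19 ≈ 2.2399e+6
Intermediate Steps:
W = -982/551 (W = 12*(-1/29) + 52*(-1/38) = -12/29 - 26/19 = -982/551 ≈ -1.7822)
435*((52 - 79)*((-104 + W) - 81) + 2*53) = 435*((52 - 79)*((-104 - 982/551) - 81) + 2*53) = 435*(-27*(-58286/551 - 81) + 106) = 435*(-27*(-102917/551) + 106) = 435*(2778759/551 + 106) = 435*(2837165/551) = 42557475/19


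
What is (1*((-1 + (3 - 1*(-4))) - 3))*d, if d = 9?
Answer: 27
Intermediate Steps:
(1*((-1 + (3 - 1*(-4))) - 3))*d = (1*((-1 + (3 - 1*(-4))) - 3))*9 = (1*((-1 + (3 + 4)) - 3))*9 = (1*((-1 + 7) - 3))*9 = (1*(6 - 3))*9 = (1*3)*9 = 3*9 = 27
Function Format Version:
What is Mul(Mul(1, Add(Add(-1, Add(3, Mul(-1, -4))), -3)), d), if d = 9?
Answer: 27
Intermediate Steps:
Mul(Mul(1, Add(Add(-1, Add(3, Mul(-1, -4))), -3)), d) = Mul(Mul(1, Add(Add(-1, Add(3, Mul(-1, -4))), -3)), 9) = Mul(Mul(1, Add(Add(-1, Add(3, 4)), -3)), 9) = Mul(Mul(1, Add(Add(-1, 7), -3)), 9) = Mul(Mul(1, Add(6, -3)), 9) = Mul(Mul(1, 3), 9) = Mul(3, 9) = 27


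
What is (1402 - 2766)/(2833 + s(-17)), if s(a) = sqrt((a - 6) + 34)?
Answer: -1932106/4012939 + 682*sqrt(11)/4012939 ≈ -0.48091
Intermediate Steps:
s(a) = sqrt(28 + a) (s(a) = sqrt((-6 + a) + 34) = sqrt(28 + a))
(1402 - 2766)/(2833 + s(-17)) = (1402 - 2766)/(2833 + sqrt(28 - 17)) = -1364/(2833 + sqrt(11))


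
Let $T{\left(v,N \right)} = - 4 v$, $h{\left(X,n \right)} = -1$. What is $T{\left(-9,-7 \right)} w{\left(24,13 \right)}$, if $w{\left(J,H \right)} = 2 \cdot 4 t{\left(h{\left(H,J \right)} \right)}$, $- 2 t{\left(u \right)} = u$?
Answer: $144$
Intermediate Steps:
$t{\left(u \right)} = - \frac{u}{2}$
$w{\left(J,H \right)} = 4$ ($w{\left(J,H \right)} = 2 \cdot 4 \left(\left(- \frac{1}{2}\right) \left(-1\right)\right) = 8 \cdot \frac{1}{2} = 4$)
$T{\left(-9,-7 \right)} w{\left(24,13 \right)} = \left(-4\right) \left(-9\right) 4 = 36 \cdot 4 = 144$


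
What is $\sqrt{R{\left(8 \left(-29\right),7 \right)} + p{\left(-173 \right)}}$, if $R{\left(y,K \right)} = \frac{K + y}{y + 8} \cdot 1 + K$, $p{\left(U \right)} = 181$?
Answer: $\frac{\sqrt{592718}}{56} \approx 13.748$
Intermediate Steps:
$R{\left(y,K \right)} = K + \frac{K + y}{8 + y}$ ($R{\left(y,K \right)} = \frac{K + y}{8 + y} 1 + K = \frac{K + y}{8 + y} + K = K + \frac{K + y}{8 + y}$)
$\sqrt{R{\left(8 \left(-29\right),7 \right)} + p{\left(-173 \right)}} = \sqrt{\frac{8 \left(-29\right) + 9 \cdot 7 + 7 \cdot 8 \left(-29\right)}{8 + 8 \left(-29\right)} + 181} = \sqrt{\frac{-232 + 63 + 7 \left(-232\right)}{8 - 232} + 181} = \sqrt{\frac{-232 + 63 - 1624}{-224} + 181} = \sqrt{\left(- \frac{1}{224}\right) \left(-1793\right) + 181} = \sqrt{\frac{1793}{224} + 181} = \sqrt{\frac{42337}{224}} = \frac{\sqrt{592718}}{56}$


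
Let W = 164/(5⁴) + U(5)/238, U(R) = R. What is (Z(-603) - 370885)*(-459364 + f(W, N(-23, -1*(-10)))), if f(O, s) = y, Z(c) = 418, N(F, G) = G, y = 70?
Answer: 170153270298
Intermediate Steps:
W = 42157/148750 (W = 164/(5⁴) + 5/238 = 164/625 + 5*(1/238) = 164*(1/625) + 5/238 = 164/625 + 5/238 = 42157/148750 ≈ 0.28341)
f(O, s) = 70
(Z(-603) - 370885)*(-459364 + f(W, N(-23, -1*(-10)))) = (418 - 370885)*(-459364 + 70) = -370467*(-459294) = 170153270298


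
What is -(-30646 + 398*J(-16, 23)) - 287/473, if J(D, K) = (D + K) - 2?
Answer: 13554001/473 ≈ 28655.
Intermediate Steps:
J(D, K) = -2 + D + K
-(-30646 + 398*J(-16, 23)) - 287/473 = -398/(1/(-77 + (-2 - 16 + 23))) - 287/473 = -398/(1/(-77 + 5)) - 287*1/473 = -398/(1/(-72)) - 287/473 = -398/(-1/72) - 287/473 = -398*(-72) - 287/473 = 28656 - 287/473 = 13554001/473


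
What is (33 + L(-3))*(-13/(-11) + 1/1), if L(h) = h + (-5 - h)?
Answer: 672/11 ≈ 61.091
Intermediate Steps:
L(h) = -5
(33 + L(-3))*(-13/(-11) + 1/1) = (33 - 5)*(-13/(-11) + 1/1) = 28*(-13*(-1/11) + 1*1) = 28*(13/11 + 1) = 28*(24/11) = 672/11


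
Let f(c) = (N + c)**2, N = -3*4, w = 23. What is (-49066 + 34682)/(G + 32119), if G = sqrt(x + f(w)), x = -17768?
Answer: -28874981/64477988 + 899*I*sqrt(17647)/64477988 ≈ -0.44783 + 0.0018522*I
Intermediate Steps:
N = -12
f(c) = (-12 + c)**2
G = I*sqrt(17647) (G = sqrt(-17768 + (-12 + 23)**2) = sqrt(-17768 + 11**2) = sqrt(-17768 + 121) = sqrt(-17647) = I*sqrt(17647) ≈ 132.84*I)
(-49066 + 34682)/(G + 32119) = (-49066 + 34682)/(I*sqrt(17647) + 32119) = -14384/(32119 + I*sqrt(17647))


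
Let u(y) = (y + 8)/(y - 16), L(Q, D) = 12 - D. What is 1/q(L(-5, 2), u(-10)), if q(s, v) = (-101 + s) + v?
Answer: -13/1182 ≈ -0.010998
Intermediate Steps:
u(y) = (8 + y)/(-16 + y)
q(s, v) = -101 + s + v
1/q(L(-5, 2), u(-10)) = 1/(-101 + (12 - 1*2) + (8 - 10)/(-16 - 10)) = 1/(-101 + (12 - 2) - 2/(-26)) = 1/(-101 + 10 - 1/26*(-2)) = 1/(-101 + 10 + 1/13) = 1/(-1182/13) = -13/1182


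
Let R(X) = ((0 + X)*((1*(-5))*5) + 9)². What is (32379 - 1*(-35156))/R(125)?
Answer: 67535/9709456 ≈ 0.0069556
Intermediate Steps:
R(X) = (9 - 25*X)² (R(X) = (X*(-5*5) + 9)² = (X*(-25) + 9)² = (-25*X + 9)² = (9 - 25*X)²)
(32379 - 1*(-35156))/R(125) = (32379 - 1*(-35156))/((-9 + 25*125)²) = (32379 + 35156)/((-9 + 3125)²) = 67535/(3116²) = 67535/9709456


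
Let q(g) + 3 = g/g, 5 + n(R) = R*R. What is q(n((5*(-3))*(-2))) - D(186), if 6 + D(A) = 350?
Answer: -346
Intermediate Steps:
D(A) = 344 (D(A) = -6 + 350 = 344)
n(R) = -5 + R² (n(R) = -5 + R*R = -5 + R²)
q(g) = -2 (q(g) = -3 + g/g = -3 + 1 = -2)
q(n((5*(-3))*(-2))) - D(186) = -2 - 1*344 = -2 - 344 = -346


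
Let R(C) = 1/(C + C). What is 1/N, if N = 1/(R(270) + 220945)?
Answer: 119310301/540 ≈ 2.2095e+5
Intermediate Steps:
R(C) = 1/(2*C)
N = 540/119310301 (N = 1/((1/2)/270 + 220945) = 1/((1/2)*(1/270) + 220945) = 1/(1/540 + 220945) = 1/(119310301/540) = 540/119310301 ≈ 4.5260e-6)
1/N = 1/(540/119310301) = 119310301/540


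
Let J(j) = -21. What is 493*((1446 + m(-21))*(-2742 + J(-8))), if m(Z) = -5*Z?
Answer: -2112708609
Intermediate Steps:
493*((1446 + m(-21))*(-2742 + J(-8))) = 493*((1446 - 5*(-21))*(-2742 - 21)) = 493*((1446 + 105)*(-2763)) = 493*(1551*(-2763)) = 493*(-4285413) = -2112708609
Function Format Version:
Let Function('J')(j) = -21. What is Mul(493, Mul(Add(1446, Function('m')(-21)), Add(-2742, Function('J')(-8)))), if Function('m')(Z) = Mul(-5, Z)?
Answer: -2112708609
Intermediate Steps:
Mul(493, Mul(Add(1446, Function('m')(-21)), Add(-2742, Function('J')(-8)))) = Mul(493, Mul(Add(1446, Mul(-5, -21)), Add(-2742, -21))) = Mul(493, Mul(Add(1446, 105), -2763)) = Mul(493, Mul(1551, -2763)) = Mul(493, -4285413) = -2112708609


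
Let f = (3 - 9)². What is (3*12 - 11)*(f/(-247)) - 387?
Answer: -96489/247 ≈ -390.64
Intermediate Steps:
f = 36 (f = (-6)² = 36)
(3*12 - 11)*(f/(-247)) - 387 = (3*12 - 11)*(36/(-247)) - 387 = (36 - 11)*(36*(-1/247)) - 387 = 25*(-36/247) - 387 = -900/247 - 387 = -96489/247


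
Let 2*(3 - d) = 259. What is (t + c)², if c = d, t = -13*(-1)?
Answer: 51529/4 ≈ 12882.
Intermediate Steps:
t = 13
d = -253/2 (d = 3 - ½*259 = 3 - 259/2 = -253/2 ≈ -126.50)
c = -253/2 ≈ -126.50
(t + c)² = (13 - 253/2)² = (-227/2)² = 51529/4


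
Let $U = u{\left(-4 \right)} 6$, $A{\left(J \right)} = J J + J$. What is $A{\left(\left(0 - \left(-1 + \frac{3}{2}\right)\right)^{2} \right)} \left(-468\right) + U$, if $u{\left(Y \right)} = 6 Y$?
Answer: $- \frac{1161}{4} \approx -290.25$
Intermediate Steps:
$A{\left(J \right)} = J + J^{2}$ ($A{\left(J \right)} = J^{2} + J = J + J^{2}$)
$U = -144$ ($U = 6 \left(-4\right) 6 = \left(-24\right) 6 = -144$)
$A{\left(\left(0 - \left(-1 + \frac{3}{2}\right)\right)^{2} \right)} \left(-468\right) + U = \left(0 - \left(-1 + \frac{3}{2}\right)\right)^{2} \left(1 + \left(0 - \left(-1 + \frac{3}{2}\right)\right)^{2}\right) \left(-468\right) - 144 = \left(0 - \frac{1}{2}\right)^{2} \left(1 + \left(0 - \frac{1}{2}\right)^{2}\right) \left(-468\right) - 144 = \left(- \frac{1}{2}\right)^{2} \left(1 + \left(- \frac{1}{2}\right)^{2}\right) \left(-468\right) - 144 = \frac{1 + \frac{1}{4}}{4} \left(-468\right) - 144 = \frac{1}{4} \cdot \frac{5}{4} \left(-468\right) - 144 = \frac{5}{16} \left(-468\right) - 144 = - \frac{585}{4} - 144 = - \frac{1161}{4}$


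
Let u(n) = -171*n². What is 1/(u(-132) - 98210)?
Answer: -1/3077714 ≈ -3.2492e-7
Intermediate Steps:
1/(u(-132) - 98210) = 1/(-171*(-132)² - 98210) = 1/(-171*17424 - 98210) = 1/(-2979504 - 98210) = 1/(-3077714) = -1/3077714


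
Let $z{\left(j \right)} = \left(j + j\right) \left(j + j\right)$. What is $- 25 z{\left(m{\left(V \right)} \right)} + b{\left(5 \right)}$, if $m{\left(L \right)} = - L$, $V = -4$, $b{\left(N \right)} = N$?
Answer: $-1595$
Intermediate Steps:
$z{\left(j \right)} = 4 j^{2}$ ($z{\left(j \right)} = 2 j 2 j = 4 j^{2}$)
$- 25 z{\left(m{\left(V \right)} \right)} + b{\left(5 \right)} = - 25 \cdot 4 \left(\left(-1\right) \left(-4\right)\right)^{2} + 5 = - 25 \cdot 4 \cdot 4^{2} + 5 = - 25 \cdot 4 \cdot 16 + 5 = \left(-25\right) 64 + 5 = -1600 + 5 = -1595$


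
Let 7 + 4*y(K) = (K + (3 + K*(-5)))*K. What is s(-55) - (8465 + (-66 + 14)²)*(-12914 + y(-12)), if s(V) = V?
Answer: 583859255/4 ≈ 1.4596e+8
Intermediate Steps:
y(K) = -7/4 + K*(3 - 4*K)/4 (y(K) = -7/4 + ((K + (3 + K*(-5)))*K)/4 = -7/4 + ((K + (3 - 5*K))*K)/4 = -7/4 + ((3 - 4*K)*K)/4 = -7/4 + (K*(3 - 4*K))/4 = -7/4 + K*(3 - 4*K)/4)
s(-55) - (8465 + (-66 + 14)²)*(-12914 + y(-12)) = -55 - (8465 + (-66 + 14)²)*(-12914 + (-7/4 - 1*(-12)² + (¾)*(-12))) = -55 - (8465 + (-52)²)*(-12914 + (-7/4 - 1*144 - 9)) = -55 - (8465 + 2704)*(-12914 + (-7/4 - 144 - 9)) = -55 - 11169*(-12914 - 619/4) = -55 - 11169*(-52275)/4 = -55 - 1*(-583859475/4) = -55 + 583859475/4 = 583859255/4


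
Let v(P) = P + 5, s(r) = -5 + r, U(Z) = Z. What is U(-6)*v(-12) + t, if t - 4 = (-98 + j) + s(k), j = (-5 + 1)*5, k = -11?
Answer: -88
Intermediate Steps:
j = -20 (j = -4*5 = -20)
v(P) = 5 + P
t = -130 (t = 4 + ((-98 - 20) + (-5 - 11)) = 4 + (-118 - 16) = 4 - 134 = -130)
U(-6)*v(-12) + t = -6*(5 - 12) - 130 = -6*(-7) - 130 = 42 - 130 = -88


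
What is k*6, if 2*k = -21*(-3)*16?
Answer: 3024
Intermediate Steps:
k = 504 (k = (-21*(-3)*16)/2 = (63*16)/2 = (1/2)*1008 = 504)
k*6 = 504*6 = 3024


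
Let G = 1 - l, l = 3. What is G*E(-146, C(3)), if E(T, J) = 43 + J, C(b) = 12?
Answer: -110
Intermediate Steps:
G = -2 (G = 1 - 1*3 = 1 - 3 = -2)
G*E(-146, C(3)) = -2*(43 + 12) = -2*55 = -110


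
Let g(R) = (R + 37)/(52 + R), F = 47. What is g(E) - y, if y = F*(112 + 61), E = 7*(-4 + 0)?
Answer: -65045/8 ≈ -8130.6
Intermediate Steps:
E = -28 (E = 7*(-4) = -28)
g(R) = (37 + R)/(52 + R)
y = 8131 (y = 47*(112 + 61) = 47*173 = 8131)
g(E) - y = (37 - 28)/(52 - 28) - 1*8131 = 9/24 - 8131 = (1/24)*9 - 8131 = 3/8 - 8131 = -65045/8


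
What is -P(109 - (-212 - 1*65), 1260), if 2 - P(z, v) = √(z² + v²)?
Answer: -2 + 2*√434149 ≈ 1315.8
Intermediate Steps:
P(z, v) = 2 - √(v² + z²) (P(z, v) = 2 - √(z² + v²) = 2 - √(v² + z²))
-P(109 - (-212 - 1*65), 1260) = -(2 - √(1260² + (109 - (-212 - 1*65))²)) = -(2 - √(1587600 + (109 - (-212 - 65))²)) = -(2 - √(1587600 + (109 - 1*(-277))²)) = -(2 - √(1587600 + (109 + 277)²)) = -(2 - √(1587600 + 386²)) = -(2 - √(1587600 + 148996)) = -(2 - √1736596) = -(2 - 2*√434149) = -2 + 2*√434149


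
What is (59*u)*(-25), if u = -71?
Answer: 104725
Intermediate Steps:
(59*u)*(-25) = (59*(-71))*(-25) = -4189*(-25) = 104725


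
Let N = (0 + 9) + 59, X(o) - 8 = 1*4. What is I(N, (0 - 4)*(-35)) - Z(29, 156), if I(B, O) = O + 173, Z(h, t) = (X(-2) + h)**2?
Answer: -1368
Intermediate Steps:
X(o) = 12 (X(o) = 8 + 1*4 = 8 + 4 = 12)
Z(h, t) = (12 + h)**2
N = 68 (N = 9 + 59 = 68)
I(B, O) = 173 + O
I(N, (0 - 4)*(-35)) - Z(29, 156) = (173 + (0 - 4)*(-35)) - (12 + 29)**2 = (173 - 4*(-35)) - 1*41**2 = (173 + 140) - 1*1681 = 313 - 1681 = -1368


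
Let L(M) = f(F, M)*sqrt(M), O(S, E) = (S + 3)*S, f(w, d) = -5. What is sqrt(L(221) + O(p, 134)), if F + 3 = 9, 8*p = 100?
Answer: sqrt(775 - 20*sqrt(221))/2 ≈ 10.928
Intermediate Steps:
p = 25/2 (p = (1/8)*100 = 25/2 ≈ 12.500)
F = 6 (F = -3 + 9 = 6)
O(S, E) = S*(3 + S) (O(S, E) = (3 + S)*S = S*(3 + S))
L(M) = -5*sqrt(M)
sqrt(L(221) + O(p, 134)) = sqrt(-5*sqrt(221) + 25*(3 + 25/2)/2) = sqrt(-5*sqrt(221) + (25/2)*(31/2)) = sqrt(-5*sqrt(221) + 775/4) = sqrt(775/4 - 5*sqrt(221))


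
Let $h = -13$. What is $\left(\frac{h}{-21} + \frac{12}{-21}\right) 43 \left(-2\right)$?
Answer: $- \frac{86}{21} \approx -4.0952$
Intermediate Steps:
$\left(\frac{h}{-21} + \frac{12}{-21}\right) 43 \left(-2\right) = \left(- \frac{13}{-21} + \frac{12}{-21}\right) 43 \left(-2\right) = \left(\left(-13\right) \left(- \frac{1}{21}\right) + 12 \left(- \frac{1}{21}\right)\right) 43 \left(-2\right) = \left(\frac{13}{21} - \frac{4}{7}\right) 43 \left(-2\right) = \frac{1}{21} \cdot 43 \left(-2\right) = \frac{43}{21} \left(-2\right) = - \frac{86}{21}$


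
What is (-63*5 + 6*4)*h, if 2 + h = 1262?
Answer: -366660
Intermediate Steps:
h = 1260 (h = -2 + 1262 = 1260)
(-63*5 + 6*4)*h = (-63*5 + 6*4)*1260 = (-315 + 24)*1260 = -291*1260 = -366660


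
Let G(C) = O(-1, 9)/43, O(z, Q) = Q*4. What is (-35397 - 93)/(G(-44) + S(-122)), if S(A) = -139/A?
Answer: -186180540/10369 ≈ -17956.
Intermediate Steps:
O(z, Q) = 4*Q
G(C) = 36/43 (G(C) = (4*9)/43 = 36*(1/43) = 36/43)
(-35397 - 93)/(G(-44) + S(-122)) = (-35397 - 93)/(36/43 - 139/(-122)) = -35490/(36/43 - 139*(-1/122)) = -35490/(36/43 + 139/122) = -35490/10369/5246 = -35490*5246/10369 = -186180540/10369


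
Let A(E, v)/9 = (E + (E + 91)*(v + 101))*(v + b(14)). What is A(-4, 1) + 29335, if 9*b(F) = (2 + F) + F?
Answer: 375265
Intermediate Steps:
b(F) = 2/9 + 2*F/9 (b(F) = ((2 + F) + F)/9 = (2 + 2*F)/9 = 2/9 + 2*F/9)
A(E, v) = 9*(10/3 + v)*(E + (91 + E)*(101 + v)) (A(E, v) = 9*((E + (E + 91)*(v + 101))*(v + (2/9 + (2/9)*14))) = 9*((E + (91 + E)*(101 + v))*(v + (2/9 + 28/9))) = 9*((E + (91 + E)*(101 + v))*(v + 10/3)) = 9*((E + (91 + E)*(101 + v))*(10/3 + v)) = 9*((10/3 + v)*(E + (91 + E)*(101 + v))) = 9*(10/3 + v)*(E + (91 + E)*(101 + v)))
A(-4, 1) + 29335 = (275730 + 819*1**2 + 3060*(-4) + 85449*1 + 9*(-4)*1**2 + 948*(-4)*1) + 29335 = (275730 + 819*1 - 12240 + 85449 + 9*(-4)*1 - 3792) + 29335 = (275730 + 819 - 12240 + 85449 - 36 - 3792) + 29335 = 345930 + 29335 = 375265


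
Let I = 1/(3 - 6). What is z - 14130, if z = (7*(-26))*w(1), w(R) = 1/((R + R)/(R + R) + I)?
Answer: -14403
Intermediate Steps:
I = -1/3 (I = 1/(-3) = -1/3 ≈ -0.33333)
w(R) = 3/2 (w(R) = 1/((R + R)/(R + R) - 1/3) = 1/((2*R)/((2*R)) - 1/3) = 1/((2*R)*(1/(2*R)) - 1/3) = 1/(1 - 1/3) = 1/(2/3) = 3/2)
z = -273 (z = (7*(-26))*(3/2) = -182*3/2 = -273)
z - 14130 = -273 - 14130 = -14403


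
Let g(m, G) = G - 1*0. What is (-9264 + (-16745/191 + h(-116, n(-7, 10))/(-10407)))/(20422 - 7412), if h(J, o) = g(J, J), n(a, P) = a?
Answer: -18588638627/25860458370 ≈ -0.71881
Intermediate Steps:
g(m, G) = G (g(m, G) = G + 0 = G)
h(J, o) = J
(-9264 + (-16745/191 + h(-116, n(-7, 10))/(-10407)))/(20422 - 7412) = (-9264 + (-16745/191 - 116/(-10407)))/(20422 - 7412) = (-9264 + (-16745*1/191 - 116*(-1/10407)))/13010 = (-9264 + (-16745/191 + 116/10407))*(1/13010) = (-9264 - 174243059/1987737)*(1/13010) = -18588638627/1987737*1/13010 = -18588638627/25860458370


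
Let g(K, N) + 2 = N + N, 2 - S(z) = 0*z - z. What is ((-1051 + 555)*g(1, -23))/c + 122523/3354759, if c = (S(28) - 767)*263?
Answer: -18707115553/216752097243 ≈ -0.086306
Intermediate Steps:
S(z) = 2 + z (S(z) = 2 - (0*z - z) = 2 - (0 - z) = 2 - (-1)*z = 2 + z)
c = -193831 (c = ((2 + 28) - 767)*263 = (30 - 767)*263 = -737*263 = -193831)
g(K, N) = -2 + 2*N (g(K, N) = -2 + (N + N) = -2 + 2*N)
((-1051 + 555)*g(1, -23))/c + 122523/3354759 = ((-1051 + 555)*(-2 + 2*(-23)))/(-193831) + 122523/3354759 = -496*(-2 - 46)*(-1/193831) + 122523*(1/3354759) = -496*(-48)*(-1/193831) + 40841/1118253 = 23808*(-1/193831) + 40841/1118253 = -23808/193831 + 40841/1118253 = -18707115553/216752097243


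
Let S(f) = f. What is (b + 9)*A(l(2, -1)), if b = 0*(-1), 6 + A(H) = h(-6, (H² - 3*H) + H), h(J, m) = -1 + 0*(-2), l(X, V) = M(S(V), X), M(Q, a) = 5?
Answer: -63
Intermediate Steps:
l(X, V) = 5
h(J, m) = -1 (h(J, m) = -1 + 0 = -1)
A(H) = -7 (A(H) = -6 - 1 = -7)
b = 0
(b + 9)*A(l(2, -1)) = (0 + 9)*(-7) = 9*(-7) = -63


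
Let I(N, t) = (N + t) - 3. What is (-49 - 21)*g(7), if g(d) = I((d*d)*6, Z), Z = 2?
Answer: -20510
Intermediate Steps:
I(N, t) = -3 + N + t
g(d) = -1 + 6*d**2 (g(d) = -3 + (d*d)*6 + 2 = -3 + d**2*6 + 2 = -3 + 6*d**2 + 2 = -1 + 6*d**2)
(-49 - 21)*g(7) = (-49 - 21)*(-1 + 6*7**2) = -70*(-1 + 6*49) = -70*(-1 + 294) = -70*293 = -20510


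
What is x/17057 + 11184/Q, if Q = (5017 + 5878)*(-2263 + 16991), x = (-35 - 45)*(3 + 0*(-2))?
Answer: -4790001114/342124103615 ≈ -0.014001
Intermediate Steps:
x = -240 (x = -80*(3 + 0) = -80*3 = -240)
Q = 160461560 (Q = 10895*14728 = 160461560)
x/17057 + 11184/Q = -240/17057 + 11184/160461560 = -240*1/17057 + 11184*(1/160461560) = -240/17057 + 1398/20057695 = -4790001114/342124103615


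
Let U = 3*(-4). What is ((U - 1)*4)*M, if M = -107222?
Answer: 5575544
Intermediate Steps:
U = -12
((U - 1)*4)*M = ((-12 - 1)*4)*(-107222) = -13*4*(-107222) = -52*(-107222) = 5575544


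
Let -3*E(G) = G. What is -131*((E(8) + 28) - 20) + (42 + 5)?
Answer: -1955/3 ≈ -651.67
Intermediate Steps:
E(G) = -G/3
-131*((E(8) + 28) - 20) + (42 + 5) = -131*((-⅓*8 + 28) - 20) + (42 + 5) = -131*((-8/3 + 28) - 20) + 47 = -131*(76/3 - 20) + 47 = -131*16/3 + 47 = -2096/3 + 47 = -1955/3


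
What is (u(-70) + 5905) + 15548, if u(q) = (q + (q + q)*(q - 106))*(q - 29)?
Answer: -2410977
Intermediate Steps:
u(q) = (-29 + q)*(q + 2*q*(-106 + q)) (u(q) = (q + (2*q)*(-106 + q))*(-29 + q) = (q + 2*q*(-106 + q))*(-29 + q) = (-29 + q)*(q + 2*q*(-106 + q)))
(u(-70) + 5905) + 15548 = (-70*(6119 - 269*(-70) + 2*(-70)²) + 5905) + 15548 = (-70*(6119 + 18830 + 2*4900) + 5905) + 15548 = (-70*(6119 + 18830 + 9800) + 5905) + 15548 = (-70*34749 + 5905) + 15548 = (-2432430 + 5905) + 15548 = -2426525 + 15548 = -2410977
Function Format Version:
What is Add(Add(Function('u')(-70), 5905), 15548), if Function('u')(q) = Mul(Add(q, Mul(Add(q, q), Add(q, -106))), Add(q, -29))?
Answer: -2410977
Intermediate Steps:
Function('u')(q) = Mul(Add(-29, q), Add(q, Mul(2, q, Add(-106, q)))) (Function('u')(q) = Mul(Add(q, Mul(Mul(2, q), Add(-106, q))), Add(-29, q)) = Mul(Add(q, Mul(2, q, Add(-106, q))), Add(-29, q)) = Mul(Add(-29, q), Add(q, Mul(2, q, Add(-106, q)))))
Add(Add(Function('u')(-70), 5905), 15548) = Add(Add(Mul(-70, Add(6119, Mul(-269, -70), Mul(2, Pow(-70, 2)))), 5905), 15548) = Add(Add(Mul(-70, Add(6119, 18830, Mul(2, 4900))), 5905), 15548) = Add(Add(Mul(-70, Add(6119, 18830, 9800)), 5905), 15548) = Add(Add(Mul(-70, 34749), 5905), 15548) = Add(Add(-2432430, 5905), 15548) = Add(-2426525, 15548) = -2410977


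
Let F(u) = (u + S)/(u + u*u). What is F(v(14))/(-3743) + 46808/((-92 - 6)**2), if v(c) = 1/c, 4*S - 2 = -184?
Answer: 226129098/44934715 ≈ 5.0324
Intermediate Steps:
S = -91/2 (S = 1/2 + (1/4)*(-184) = 1/2 - 46 = -91/2 ≈ -45.500)
F(u) = (-91/2 + u)/(u + u**2) (F(u) = (u - 91/2)/(u + u*u) = (-91/2 + u)/(u + u**2))
F(v(14))/(-3743) + 46808/((-92 - 6)**2) = ((-91/2 + 1/14)/((1/14)*(1 + 1/14)))/(-3743) + 46808/((-92 - 6)**2) = ((-91/2 + 1/14)/((1/14)*(1 + 1/14)))*(-1/3743) + 46808/((-98)**2) = (14*(-318/7)/(15/14))*(-1/3743) + 46808/9604 = (14*(14/15)*(-318/7))*(-1/3743) + 46808*(1/9604) = -2968/5*(-1/3743) + 11702/2401 = 2968/18715 + 11702/2401 = 226129098/44934715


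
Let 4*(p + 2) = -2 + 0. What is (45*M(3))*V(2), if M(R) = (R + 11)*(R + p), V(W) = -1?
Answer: -315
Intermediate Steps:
p = -5/2 (p = -2 + (-2 + 0)/4 = -2 + (¼)*(-2) = -2 - ½ = -5/2 ≈ -2.5000)
M(R) = (11 + R)*(-5/2 + R) (M(R) = (R + 11)*(R - 5/2) = (11 + R)*(-5/2 + R))
(45*M(3))*V(2) = (45*(-55/2 + 3² + (17/2)*3))*(-1) = (45*(-55/2 + 9 + 51/2))*(-1) = (45*7)*(-1) = 315*(-1) = -315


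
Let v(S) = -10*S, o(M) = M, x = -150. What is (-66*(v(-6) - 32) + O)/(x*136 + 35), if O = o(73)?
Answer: 355/4073 ≈ 0.087159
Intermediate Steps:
O = 73
(-66*(v(-6) - 32) + O)/(x*136 + 35) = (-66*(-10*(-6) - 32) + 73)/(-150*136 + 35) = (-66*(60 - 32) + 73)/(-20400 + 35) = (-66*28 + 73)/(-20365) = (-1848 + 73)*(-1/20365) = -1775*(-1/20365) = 355/4073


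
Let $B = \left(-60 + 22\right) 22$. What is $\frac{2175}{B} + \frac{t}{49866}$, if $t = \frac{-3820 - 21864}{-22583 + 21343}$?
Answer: $- \frac{2101048909}{807704535} \approx -2.6013$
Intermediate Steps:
$B = -836$ ($B = \left(-38\right) 22 = -836$)
$t = \frac{6421}{310}$ ($t = - \frac{25684}{-1240} = \left(-25684\right) \left(- \frac{1}{1240}\right) = \frac{6421}{310} \approx 20.713$)
$\frac{2175}{B} + \frac{t}{49866} = \frac{2175}{-836} + \frac{6421}{310 \cdot 49866} = 2175 \left(- \frac{1}{836}\right) + \frac{6421}{310} \cdot \frac{1}{49866} = - \frac{2175}{836} + \frac{6421}{15458460} = - \frac{2101048909}{807704535}$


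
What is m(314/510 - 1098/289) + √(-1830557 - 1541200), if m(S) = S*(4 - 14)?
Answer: 27602/867 + I*√3371757 ≈ 31.836 + 1836.2*I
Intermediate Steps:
m(S) = -10*S (m(S) = S*(-10) = -10*S)
m(314/510 - 1098/289) + √(-1830557 - 1541200) = -10*(314/510 - 1098/289) + √(-1830557 - 1541200) = -10*(314*(1/510) - 1098*1/289) + √(-3371757) = -10*(157/255 - 1098/289) + I*√3371757 = -10*(-13801/4335) + I*√3371757 = 27602/867 + I*√3371757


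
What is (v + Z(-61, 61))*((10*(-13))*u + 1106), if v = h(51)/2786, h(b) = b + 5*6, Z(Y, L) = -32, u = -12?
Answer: -118731643/1393 ≈ -85235.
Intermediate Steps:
h(b) = 30 + b (h(b) = b + 30 = 30 + b)
v = 81/2786 (v = (30 + 51)/2786 = 81*(1/2786) = 81/2786 ≈ 0.029074)
(v + Z(-61, 61))*((10*(-13))*u + 1106) = (81/2786 - 32)*((10*(-13))*(-12) + 1106) = -89071*(-130*(-12) + 1106)/2786 = -89071*(1560 + 1106)/2786 = -89071/2786*2666 = -118731643/1393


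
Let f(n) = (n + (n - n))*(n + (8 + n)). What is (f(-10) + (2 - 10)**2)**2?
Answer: 33856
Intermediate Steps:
f(n) = n*(8 + 2*n) (f(n) = (n + 0)*(8 + 2*n) = n*(8 + 2*n))
(f(-10) + (2 - 10)**2)**2 = (2*(-10)*(4 - 10) + (2 - 10)**2)**2 = (2*(-10)*(-6) + (-8)**2)**2 = (120 + 64)**2 = 184**2 = 33856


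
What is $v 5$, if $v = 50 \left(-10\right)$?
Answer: $-2500$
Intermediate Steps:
$v = -500$
$v 5 = \left(-500\right) 5 = -2500$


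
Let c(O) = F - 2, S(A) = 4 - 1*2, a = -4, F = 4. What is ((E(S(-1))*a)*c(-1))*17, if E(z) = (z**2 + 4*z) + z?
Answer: -1904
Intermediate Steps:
S(A) = 2 (S(A) = 4 - 2 = 2)
c(O) = 2 (c(O) = 4 - 2 = 2)
E(z) = z**2 + 5*z
((E(S(-1))*a)*c(-1))*17 = (((2*(5 + 2))*(-4))*2)*17 = (((2*7)*(-4))*2)*17 = ((14*(-4))*2)*17 = -56*2*17 = -112*17 = -1904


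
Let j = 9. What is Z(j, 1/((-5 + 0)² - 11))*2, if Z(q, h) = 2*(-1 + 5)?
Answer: 16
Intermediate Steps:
Z(q, h) = 8 (Z(q, h) = 2*4 = 8)
Z(j, 1/((-5 + 0)² - 11))*2 = 8*2 = 16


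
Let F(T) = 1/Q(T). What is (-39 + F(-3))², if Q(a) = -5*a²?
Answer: 3083536/2025 ≈ 1522.7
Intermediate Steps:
F(T) = -1/(5*T²) (F(T) = 1/(-5*T²) = -1/(5*T²))
(-39 + F(-3))² = (-39 - ⅕/(-3)²)² = (-39 - ⅕*⅑)² = (-39 - 1/45)² = (-1756/45)² = 3083536/2025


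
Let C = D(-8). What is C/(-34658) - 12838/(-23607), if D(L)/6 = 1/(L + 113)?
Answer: 181079441/332976735 ≈ 0.54382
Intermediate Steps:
D(L) = 6/(113 + L) (D(L) = 6/(L + 113) = 6/(113 + L))
C = 2/35 (C = 6/(113 - 8) = 6/105 = 6*(1/105) = 2/35 ≈ 0.057143)
C/(-34658) - 12838/(-23607) = (2/35)/(-34658) - 12838/(-23607) = (2/35)*(-1/34658) - 12838*(-1/23607) = -1/606515 + 12838/23607 = 181079441/332976735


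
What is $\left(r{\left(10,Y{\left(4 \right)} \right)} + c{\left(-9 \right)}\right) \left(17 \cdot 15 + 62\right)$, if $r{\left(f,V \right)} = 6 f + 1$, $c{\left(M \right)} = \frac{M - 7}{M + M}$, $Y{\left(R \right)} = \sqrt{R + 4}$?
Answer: $\frac{176569}{9} \approx 19619.0$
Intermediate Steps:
$Y{\left(R \right)} = \sqrt{4 + R}$
$c{\left(M \right)} = \frac{-7 + M}{2 M}$
$r{\left(f,V \right)} = 1 + 6 f$
$\left(r{\left(10,Y{\left(4 \right)} \right)} + c{\left(-9 \right)}\right) \left(17 \cdot 15 + 62\right) = \left(\left(1 + 6 \cdot 10\right) + \frac{-7 - 9}{2 \left(-9\right)}\right) \left(17 \cdot 15 + 62\right) = \left(\left(1 + 60\right) + \frac{1}{2} \left(- \frac{1}{9}\right) \left(-16\right)\right) \left(255 + 62\right) = \left(61 + \frac{8}{9}\right) 317 = \frac{557}{9} \cdot 317 = \frac{176569}{9}$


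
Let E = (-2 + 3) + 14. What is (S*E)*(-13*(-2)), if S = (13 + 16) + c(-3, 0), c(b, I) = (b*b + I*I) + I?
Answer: 14820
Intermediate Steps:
c(b, I) = I + I² + b² (c(b, I) = (b² + I²) + I = (I² + b²) + I = I + I² + b²)
S = 38 (S = (13 + 16) + (0 + 0² + (-3)²) = 29 + (0 + 0 + 9) = 29 + 9 = 38)
E = 15 (E = 1 + 14 = 15)
(S*E)*(-13*(-2)) = (38*15)*(-13*(-2)) = 570*26 = 14820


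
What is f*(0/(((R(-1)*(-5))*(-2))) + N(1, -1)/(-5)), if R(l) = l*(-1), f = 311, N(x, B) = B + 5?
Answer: -1244/5 ≈ -248.80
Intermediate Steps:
N(x, B) = 5 + B
R(l) = -l
f*(0/(((R(-1)*(-5))*(-2))) + N(1, -1)/(-5)) = 311*(0/(((-1*(-1)*(-5))*(-2))) + (5 - 1)/(-5)) = 311*(0/(((1*(-5))*(-2))) + 4*(-⅕)) = 311*(0/((-5*(-2))) - ⅘) = 311*(0/10 - ⅘) = 311*(0*(⅒) - ⅘) = 311*(0 - ⅘) = 311*(-⅘) = -1244/5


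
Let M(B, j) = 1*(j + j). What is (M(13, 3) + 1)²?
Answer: 49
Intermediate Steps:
M(B, j) = 2*j (M(B, j) = 1*(2*j) = 2*j)
(M(13, 3) + 1)² = (2*3 + 1)² = (6 + 1)² = 7² = 49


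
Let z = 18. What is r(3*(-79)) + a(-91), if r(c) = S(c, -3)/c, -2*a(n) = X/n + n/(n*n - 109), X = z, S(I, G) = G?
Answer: 13762087/117497016 ≈ 0.11713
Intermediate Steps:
X = 18
a(n) = -9/n - n/(2*(-109 + n²)) (a(n) = -(18/n + n/(n*n - 109))/2 = -(18/n + n/(n² - 109))/2 = -(18/n + n/(-109 + n²))/2 = -9/n - n/(2*(-109 + n²)))
r(c) = -3/c
r(3*(-79)) + a(-91) = -3/(3*(-79)) + (½)*(1962 - 19*(-91)²)/(-91*(-109 + (-91)²)) = -3/(-237) + (½)*(-1/91)*(1962 - 19*8281)/(-109 + 8281) = -3*(-1/237) + (½)*(-1/91)*(1962 - 157339)/8172 = 1/79 + (½)*(-1/91)*(1/8172)*(-155377) = 1/79 + 155377/1487304 = 13762087/117497016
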